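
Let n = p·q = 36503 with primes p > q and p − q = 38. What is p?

211

Since p = q + 38, we have 36503 = q(q + 38), so q² + 38q − 36503 = 0.
Discriminant: 38² + 4·36503 = 1444 + 146012 = 147456; √147456 = 384.
q = (−38 + 384)/2 = 173, and p = q + 38 = 211.
Check: 173 · 211 = 36503.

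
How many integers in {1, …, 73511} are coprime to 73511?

Factor: 73511 = 19 · 53 · 73.
φ(73511) = (19−1) · (53−1) · (73−1) = 18 · 52 · 72 = 67392.

67392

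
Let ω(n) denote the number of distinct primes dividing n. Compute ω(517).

2

517 = 11 · 47
517 = 11 · 47, which has 2 distinct prime factors.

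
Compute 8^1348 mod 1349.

1018

8^1 ≡ 8 (mod 1349)
8^2 ≡ 8^2 = 64 ≡ 64 (mod 1349)
8^4 ≡ 64^2 = 4096 ≡ 49 (mod 1349)
8^8 ≡ 49^2 = 2401 ≡ 1052 (mod 1349)
8^16 ≡ 1052^2 = 1106704 ≡ 524 (mod 1349)
8^32 ≡ 524^2 = 274576 ≡ 729 (mod 1349)
8^64 ≡ 729^2 = 531441 ≡ 1284 (mod 1349)
8^128 ≡ 1284^2 = 1648656 ≡ 178 (mod 1349)
8^256 ≡ 178^2 = 31684 ≡ 657 (mod 1349)
8^512 ≡ 657^2 = 431649 ≡ 1318 (mod 1349)
8^1024 ≡ 1318^2 = 1737124 ≡ 961 (mod 1349)
1348 = 1024 + 256 + 64 + 4 in binary powers of 2.
So 8^1348 ≡ 961 · 657 · 1284 · 49 ≡ 1018 (mod 1349).
Since 1018 ≠ 1, base 8 is a Fermat witness: 1349 is composite.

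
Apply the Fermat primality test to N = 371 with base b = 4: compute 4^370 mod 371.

4^1 ≡ 4 (mod 371)
4^2 ≡ 4^2 = 16 ≡ 16 (mod 371)
4^4 ≡ 16^2 = 256 ≡ 256 (mod 371)
4^8 ≡ 256^2 = 65536 ≡ 240 (mod 371)
4^16 ≡ 240^2 = 57600 ≡ 95 (mod 371)
4^32 ≡ 95^2 = 9025 ≡ 121 (mod 371)
4^64 ≡ 121^2 = 14641 ≡ 172 (mod 371)
4^128 ≡ 172^2 = 29584 ≡ 275 (mod 371)
4^256 ≡ 275^2 = 75625 ≡ 312 (mod 371)
370 = 256 + 64 + 32 + 16 + 2 in binary powers of 2.
So 4^370 ≡ 312 · 172 · 121 · 95 · 16 ≡ 333 (mod 371).
Since 333 ≠ 1, base 4 is a Fermat witness: 371 is composite.

333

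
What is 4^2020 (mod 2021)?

4^1 ≡ 4 (mod 2021)
4^2 ≡ 4^2 = 16 ≡ 16 (mod 2021)
4^4 ≡ 16^2 = 256 ≡ 256 (mod 2021)
4^8 ≡ 256^2 = 65536 ≡ 864 (mod 2021)
4^16 ≡ 864^2 = 746496 ≡ 747 (mod 2021)
4^32 ≡ 747^2 = 558009 ≡ 213 (mod 2021)
4^64 ≡ 213^2 = 45369 ≡ 907 (mod 2021)
4^128 ≡ 907^2 = 822649 ≡ 102 (mod 2021)
4^256 ≡ 102^2 = 10404 ≡ 299 (mod 2021)
4^512 ≡ 299^2 = 89401 ≡ 477 (mod 2021)
4^1024 ≡ 477^2 = 227529 ≡ 1177 (mod 2021)
2020 = 1024 + 512 + 256 + 128 + 64 + 32 + 4 in binary powers of 2.
So 4^2020 ≡ 1177 · 477 · 299 · 102 · 907 · 213 · 256 ≡ 385 (mod 2021).
Since 385 ≠ 1, base 4 is a Fermat witness: 2021 is composite.

385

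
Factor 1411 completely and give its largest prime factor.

83

1411 = 17 · 83
83 is prime.
So 1411 = 17 · 83; the largest prime factor is 83.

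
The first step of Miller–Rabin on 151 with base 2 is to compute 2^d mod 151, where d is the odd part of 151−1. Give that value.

151 − 1 = 150 = 2^1 · 75, so d = 75.
2^1 ≡ 2 (mod 151)
2^2 ≡ 2^2 = 4 ≡ 4 (mod 151)
2^4 ≡ 4^2 = 16 ≡ 16 (mod 151)
2^8 ≡ 16^2 = 256 ≡ 105 (mod 151)
2^16 ≡ 105^2 = 11025 ≡ 2 (mod 151)
2^32 ≡ 2^2 = 4 ≡ 4 (mod 151)
2^64 ≡ 4^2 = 16 ≡ 16 (mod 151)
75 = 64 + 8 + 2 + 1 in binary powers of 2.
So 2^75 ≡ 16 · 105 · 4 · 2 ≡ 1 (mod 151).
Since 2^d ≡ 1 (mod 151), base 2 does not prove 151 composite.

1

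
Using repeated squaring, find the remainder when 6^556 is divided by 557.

1

6^1 ≡ 6 (mod 557)
6^2 ≡ 6^2 = 36 ≡ 36 (mod 557)
6^4 ≡ 36^2 = 1296 ≡ 182 (mod 557)
6^8 ≡ 182^2 = 33124 ≡ 261 (mod 557)
6^16 ≡ 261^2 = 68121 ≡ 167 (mod 557)
6^32 ≡ 167^2 = 27889 ≡ 39 (mod 557)
6^64 ≡ 39^2 = 1521 ≡ 407 (mod 557)
6^128 ≡ 407^2 = 165649 ≡ 220 (mod 557)
6^256 ≡ 220^2 = 48400 ≡ 498 (mod 557)
6^512 ≡ 498^2 = 248004 ≡ 139 (mod 557)
556 = 512 + 32 + 8 + 4 in binary powers of 2.
So 6^556 ≡ 139 · 39 · 261 · 182 ≡ 1 (mod 557).
Since the result is 1, base 6 gives no evidence that 557 is composite.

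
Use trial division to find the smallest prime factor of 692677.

37

692677 is odd.
Digit sum 37, not divisible by 3.
Ends in 7: not divisible by 5.
7: 692677 = 7·98953 + 6
11: 692677 = 11·62970 + 7
13: 692677 = 13·53282 + 11
17: 692677 = 17·40745 + 12
19: 692677 = 19·36456 + 13
23: 692677 = 23·30116 + 9
29: 692677 = 29·23885 + 12
31: 692677 = 31·22344 + 13
37: 692677 = 37·18721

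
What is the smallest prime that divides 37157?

37157 is odd.
Digit sum 23, not divisible by 3.
Ends in 7: not divisible by 5.
7: 37157 = 7·5308 + 1
11: 37157 = 11·3377 + 10
13: 37157 = 13·2858 + 3
17: 37157 = 17·2185 + 12
19: 37157 = 19·1955 + 12
23: 37157 = 23·1615 + 12
29: 37157 = 29·1281 + 8
31: 37157 = 31·1198 + 19
37: 37157 = 37·1004 + 9
41: 37157 = 41·906 + 11
43: 37157 = 43·864 + 5
47: 37157 = 47·790 + 27
53: 37157 = 53·701 + 4
59: 37157 = 59·629 + 46
61: 37157 = 61·609 + 8
67: 37157 = 67·554 + 39
71: 37157 = 71·523 + 24
73: 37157 = 73·509

73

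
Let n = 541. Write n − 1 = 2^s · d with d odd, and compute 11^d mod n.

541 − 1 = 540 = 2^2 · 135, so d = 135.
11^1 ≡ 11 (mod 541)
11^2 ≡ 11^2 = 121 ≡ 121 (mod 541)
11^4 ≡ 121^2 = 14641 ≡ 34 (mod 541)
11^8 ≡ 34^2 = 1156 ≡ 74 (mod 541)
11^16 ≡ 74^2 = 5476 ≡ 66 (mod 541)
11^32 ≡ 66^2 = 4356 ≡ 28 (mod 541)
11^64 ≡ 28^2 = 784 ≡ 243 (mod 541)
11^128 ≡ 243^2 = 59049 ≡ 80 (mod 541)
135 = 128 + 4 + 2 + 1 in binary powers of 2.
So 11^135 ≡ 80 · 34 · 121 · 11 ≡ 489 (mod 541).
Squaring chain: 489 → 540; reaches −1, so base 11 does not prove 541 composite.

489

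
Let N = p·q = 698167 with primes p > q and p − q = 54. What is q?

809

Since p = q + 54, we have 698167 = q(q + 54), so q² + 54q − 698167 = 0.
Discriminant: 54² + 4·698167 = 2916 + 2792668 = 2795584; √2795584 = 1672.
q = (−54 + 1672)/2 = 809, and p = q + 54 = 863.
Check: 809 · 863 = 698167.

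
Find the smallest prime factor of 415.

415 is odd.
Digit sum 10, not divisible by 3.
Ends in 5: divisible by 5.

5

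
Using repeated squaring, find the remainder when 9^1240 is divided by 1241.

9^1 ≡ 9 (mod 1241)
9^2 ≡ 9^2 = 81 ≡ 81 (mod 1241)
9^4 ≡ 81^2 = 6561 ≡ 356 (mod 1241)
9^8 ≡ 356^2 = 126736 ≡ 154 (mod 1241)
9^16 ≡ 154^2 = 23716 ≡ 137 (mod 1241)
9^32 ≡ 137^2 = 18769 ≡ 154 (mod 1241)
9^64 ≡ 154^2 = 23716 ≡ 137 (mod 1241)
9^128 ≡ 137^2 = 18769 ≡ 154 (mod 1241)
9^256 ≡ 154^2 = 23716 ≡ 137 (mod 1241)
9^512 ≡ 137^2 = 18769 ≡ 154 (mod 1241)
9^1024 ≡ 154^2 = 23716 ≡ 137 (mod 1241)
1240 = 1024 + 128 + 64 + 16 + 8 in binary powers of 2.
So 9^1240 ≡ 137 · 154 · 137 · 137 · 154 ≡ 137 (mod 1241).
Since 137 ≠ 1, base 9 is a Fermat witness: 1241 is composite.

137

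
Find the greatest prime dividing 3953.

3953 = 59 · 67
67 is prime.
So 3953 = 59 · 67; the largest prime factor is 67.

67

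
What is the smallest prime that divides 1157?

1157 is odd.
Digit sum 14, not divisible by 3.
Ends in 7: not divisible by 5.
7: 1157 = 7·165 + 2
11: 1157 = 11·105 + 2
13: 1157 = 13·89

13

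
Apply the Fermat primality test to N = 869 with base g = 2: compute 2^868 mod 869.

2^1 ≡ 2 (mod 869)
2^2 ≡ 2^2 = 4 ≡ 4 (mod 869)
2^4 ≡ 4^2 = 16 ≡ 16 (mod 869)
2^8 ≡ 16^2 = 256 ≡ 256 (mod 869)
2^16 ≡ 256^2 = 65536 ≡ 361 (mod 869)
2^32 ≡ 361^2 = 130321 ≡ 840 (mod 869)
2^64 ≡ 840^2 = 705600 ≡ 841 (mod 869)
2^128 ≡ 841^2 = 707281 ≡ 784 (mod 869)
2^256 ≡ 784^2 = 614656 ≡ 273 (mod 869)
2^512 ≡ 273^2 = 74529 ≡ 664 (mod 869)
868 = 512 + 256 + 64 + 32 + 4 in binary powers of 2.
So 2^868 ≡ 664 · 273 · 841 · 840 · 16 ≡ 234 (mod 869).
Since 234 ≠ 1, base 2 is a Fermat witness: 869 is composite.

234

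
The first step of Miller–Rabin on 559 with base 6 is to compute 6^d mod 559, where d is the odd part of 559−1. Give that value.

559 − 1 = 558 = 2^1 · 279, so d = 279.
6^1 ≡ 6 (mod 559)
6^2 ≡ 6^2 = 36 ≡ 36 (mod 559)
6^4 ≡ 36^2 = 1296 ≡ 178 (mod 559)
6^8 ≡ 178^2 = 31684 ≡ 380 (mod 559)
6^16 ≡ 380^2 = 144400 ≡ 178 (mod 559)
6^32 ≡ 178^2 = 31684 ≡ 380 (mod 559)
6^64 ≡ 380^2 = 144400 ≡ 178 (mod 559)
6^128 ≡ 178^2 = 31684 ≡ 380 (mod 559)
6^256 ≡ 380^2 = 144400 ≡ 178 (mod 559)
279 = 256 + 16 + 4 + 2 + 1 in binary powers of 2.
So 6^279 ≡ 178 · 178 · 178 · 36 · 6 ≡ 216 (mod 559).
Squaring chain: 216; never reaches −1, so base 6 is a Miller–Rabin witness that 559 is composite.

216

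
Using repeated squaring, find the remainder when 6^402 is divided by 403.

311

6^1 ≡ 6 (mod 403)
6^2 ≡ 6^2 = 36 ≡ 36 (mod 403)
6^4 ≡ 36^2 = 1296 ≡ 87 (mod 403)
6^8 ≡ 87^2 = 7569 ≡ 315 (mod 403)
6^16 ≡ 315^2 = 99225 ≡ 87 (mod 403)
6^32 ≡ 87^2 = 7569 ≡ 315 (mod 403)
6^64 ≡ 315^2 = 99225 ≡ 87 (mod 403)
6^128 ≡ 87^2 = 7569 ≡ 315 (mod 403)
6^256 ≡ 315^2 = 99225 ≡ 87 (mod 403)
402 = 256 + 128 + 16 + 2 in binary powers of 2.
So 6^402 ≡ 87 · 315 · 87 · 36 ≡ 311 (mod 403).
Since 311 ≠ 1, base 6 is a Fermat witness: 403 is composite.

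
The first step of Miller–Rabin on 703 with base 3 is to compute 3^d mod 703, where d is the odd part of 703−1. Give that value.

703 − 1 = 702 = 2^1 · 351, so d = 351.
3^1 ≡ 3 (mod 703)
3^2 ≡ 3^2 = 9 ≡ 9 (mod 703)
3^4 ≡ 9^2 = 81 ≡ 81 (mod 703)
3^8 ≡ 81^2 = 6561 ≡ 234 (mod 703)
3^16 ≡ 234^2 = 54756 ≡ 625 (mod 703)
3^32 ≡ 625^2 = 390625 ≡ 460 (mod 703)
3^64 ≡ 460^2 = 211600 ≡ 700 (mod 703)
3^128 ≡ 700^2 = 490000 ≡ 9 (mod 703)
3^256 ≡ 9^2 = 81 ≡ 81 (mod 703)
351 = 256 + 64 + 16 + 8 + 4 + 2 + 1 in binary powers of 2.
So 3^351 ≡ 81 · 700 · 625 · 234 · 81 · 9 · 3 ≡ 702 (mod 703).
Since 3^d ≡ 702 (mod 703), base 3 does not prove 703 composite.

702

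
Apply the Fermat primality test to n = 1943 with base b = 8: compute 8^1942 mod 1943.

8^1 ≡ 8 (mod 1943)
8^2 ≡ 8^2 = 64 ≡ 64 (mod 1943)
8^4 ≡ 64^2 = 4096 ≡ 210 (mod 1943)
8^8 ≡ 210^2 = 44100 ≡ 1354 (mod 1943)
8^16 ≡ 1354^2 = 1833316 ≡ 1067 (mod 1943)
8^32 ≡ 1067^2 = 1138489 ≡ 1834 (mod 1943)
8^64 ≡ 1834^2 = 3363556 ≡ 223 (mod 1943)
8^128 ≡ 223^2 = 49729 ≡ 1154 (mod 1943)
8^256 ≡ 1154^2 = 1331716 ≡ 761 (mod 1943)
8^512 ≡ 761^2 = 579121 ≡ 107 (mod 1943)
8^1024 ≡ 107^2 = 11449 ≡ 1734 (mod 1943)
1942 = 1024 + 512 + 256 + 128 + 16 + 4 + 2 in binary powers of 2.
So 8^1942 ≡ 1734 · 107 · 761 · 1154 · 1067 · 210 · 64 ≡ 1715 (mod 1943).
Since 1715 ≠ 1, base 8 is a Fermat witness: 1943 is composite.

1715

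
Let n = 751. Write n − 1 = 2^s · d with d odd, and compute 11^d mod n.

750

751 − 1 = 750 = 2^1 · 375, so d = 375.
11^1 ≡ 11 (mod 751)
11^2 ≡ 11^2 = 121 ≡ 121 (mod 751)
11^4 ≡ 121^2 = 14641 ≡ 372 (mod 751)
11^8 ≡ 372^2 = 138384 ≡ 200 (mod 751)
11^16 ≡ 200^2 = 40000 ≡ 197 (mod 751)
11^32 ≡ 197^2 = 38809 ≡ 508 (mod 751)
11^64 ≡ 508^2 = 258064 ≡ 471 (mod 751)
11^128 ≡ 471^2 = 221841 ≡ 296 (mod 751)
11^256 ≡ 296^2 = 87616 ≡ 500 (mod 751)
375 = 256 + 64 + 32 + 16 + 4 + 2 + 1 in binary powers of 2.
So 11^375 ≡ 500 · 471 · 508 · 197 · 372 · 121 · 11 ≡ 750 (mod 751).
Since 11^d ≡ 750 (mod 751), base 11 does not prove 751 composite.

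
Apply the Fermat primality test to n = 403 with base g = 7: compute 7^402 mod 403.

233

7^1 ≡ 7 (mod 403)
7^2 ≡ 7^2 = 49 ≡ 49 (mod 403)
7^4 ≡ 49^2 = 2401 ≡ 386 (mod 403)
7^8 ≡ 386^2 = 148996 ≡ 289 (mod 403)
7^16 ≡ 289^2 = 83521 ≡ 100 (mod 403)
7^32 ≡ 100^2 = 10000 ≡ 328 (mod 403)
7^64 ≡ 328^2 = 107584 ≡ 386 (mod 403)
7^128 ≡ 386^2 = 148996 ≡ 289 (mod 403)
7^256 ≡ 289^2 = 83521 ≡ 100 (mod 403)
402 = 256 + 128 + 16 + 2 in binary powers of 2.
So 7^402 ≡ 100 · 289 · 100 · 49 ≡ 233 (mod 403).
Since 233 ≠ 1, base 7 is a Fermat witness: 403 is composite.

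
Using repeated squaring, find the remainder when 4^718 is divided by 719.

1

4^1 ≡ 4 (mod 719)
4^2 ≡ 4^2 = 16 ≡ 16 (mod 719)
4^4 ≡ 16^2 = 256 ≡ 256 (mod 719)
4^8 ≡ 256^2 = 65536 ≡ 107 (mod 719)
4^16 ≡ 107^2 = 11449 ≡ 664 (mod 719)
4^32 ≡ 664^2 = 440896 ≡ 149 (mod 719)
4^64 ≡ 149^2 = 22201 ≡ 631 (mod 719)
4^128 ≡ 631^2 = 398161 ≡ 554 (mod 719)
4^256 ≡ 554^2 = 306916 ≡ 622 (mod 719)
4^512 ≡ 622^2 = 386884 ≡ 62 (mod 719)
718 = 512 + 128 + 64 + 8 + 4 + 2 in binary powers of 2.
So 4^718 ≡ 62 · 554 · 631 · 107 · 256 · 16 ≡ 1 (mod 719).
Since the result is 1, base 4 gives no evidence that 719 is composite.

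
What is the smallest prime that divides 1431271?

1431271 is odd.
Digit sum 19, not divisible by 3.
Ends in 1: not divisible by 5.
7: 1431271 = 7·204467 + 2
11: 1431271 = 11·130115 + 6
13: 1431271 = 13·110097 + 10
17: 1431271 = 17·84192 + 7
19: 1431271 = 19·75330 + 1
23: 1431271 = 23·62229 + 4
29: 1431271 = 29·49354 + 5
31: 1431271 = 31·46170 + 1
37: 1431271 = 37·38683

37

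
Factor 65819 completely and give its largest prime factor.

83

65819 = 13 · 5063
5063 = 61 · 83
83 is prime.
So 65819 = 13 · 61 · 83; the largest prime factor is 83.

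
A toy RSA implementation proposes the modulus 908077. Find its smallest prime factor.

29

908077 is odd.
Digit sum 31, not divisible by 3.
Ends in 7: not divisible by 5.
7: 908077 = 7·129725 + 2
11: 908077 = 11·82552 + 5
13: 908077 = 13·69852 + 1
17: 908077 = 17·53416 + 5
19: 908077 = 19·47793 + 10
23: 908077 = 23·39481 + 14
29: 908077 = 29·31313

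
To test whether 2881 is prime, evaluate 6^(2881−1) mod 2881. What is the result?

6^1 ≡ 6 (mod 2881)
6^2 ≡ 6^2 = 36 ≡ 36 (mod 2881)
6^4 ≡ 36^2 = 1296 ≡ 1296 (mod 2881)
6^8 ≡ 1296^2 = 1679616 ≡ 2874 (mod 2881)
6^16 ≡ 2874^2 = 8259876 ≡ 49 (mod 2881)
6^32 ≡ 49^2 = 2401 ≡ 2401 (mod 2881)
6^64 ≡ 2401^2 = 5764801 ≡ 2801 (mod 2881)
6^128 ≡ 2801^2 = 7845601 ≡ 638 (mod 2881)
6^256 ≡ 638^2 = 407044 ≡ 823 (mod 2881)
6^512 ≡ 823^2 = 677329 ≡ 294 (mod 2881)
6^1024 ≡ 294^2 = 86436 ≡ 6 (mod 2881)
6^2048 ≡ 6^2 = 36 ≡ 36 (mod 2881)
2880 = 2048 + 512 + 256 + 64 in binary powers of 2.
So 6^2880 ≡ 36 · 294 · 823 · 2801 ≡ 2839 (mod 2881).
Since 2839 ≠ 1, base 6 is a Fermat witness: 2881 is composite.

2839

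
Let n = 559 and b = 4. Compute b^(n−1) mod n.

4^1 ≡ 4 (mod 559)
4^2 ≡ 4^2 = 16 ≡ 16 (mod 559)
4^4 ≡ 16^2 = 256 ≡ 256 (mod 559)
4^8 ≡ 256^2 = 65536 ≡ 133 (mod 559)
4^16 ≡ 133^2 = 17689 ≡ 360 (mod 559)
4^32 ≡ 360^2 = 129600 ≡ 471 (mod 559)
4^64 ≡ 471^2 = 221841 ≡ 477 (mod 559)
4^128 ≡ 477^2 = 227529 ≡ 16 (mod 559)
4^256 ≡ 16^2 = 256 ≡ 256 (mod 559)
4^512 ≡ 256^2 = 65536 ≡ 133 (mod 559)
558 = 512 + 32 + 8 + 4 + 2 in binary powers of 2.
So 4^558 ≡ 133 · 471 · 133 · 256 · 16 ≡ 508 (mod 559).
Since 508 ≠ 1, base 4 is a Fermat witness: 559 is composite.

508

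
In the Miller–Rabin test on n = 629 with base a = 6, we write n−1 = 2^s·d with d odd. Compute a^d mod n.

629 − 1 = 628 = 2^2 · 157, so d = 157.
6^1 ≡ 6 (mod 629)
6^2 ≡ 6^2 = 36 ≡ 36 (mod 629)
6^4 ≡ 36^2 = 1296 ≡ 38 (mod 629)
6^8 ≡ 38^2 = 1444 ≡ 186 (mod 629)
6^16 ≡ 186^2 = 34596 ≡ 1 (mod 629)
6^32 ≡ 1^2 = 1 ≡ 1 (mod 629)
6^64 ≡ 1^2 = 1 ≡ 1 (mod 629)
6^128 ≡ 1^2 = 1 ≡ 1 (mod 629)
157 = 128 + 16 + 8 + 4 + 1 in binary powers of 2.
So 6^157 ≡ 1 · 1 · 186 · 38 · 6 ≡ 265 (mod 629).
Squaring chain: 265 → 406; never reaches −1, so base 6 is a Miller–Rabin witness that 629 is composite.

265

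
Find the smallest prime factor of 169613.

169613 is odd.
Digit sum 26, not divisible by 3.
Ends in 3: not divisible by 5.
7: 169613 = 7·24230 + 3
11: 169613 = 11·15419 + 4
13: 169613 = 13·13047 + 2
17: 169613 = 17·9977 + 4
19: 169613 = 19·8927

19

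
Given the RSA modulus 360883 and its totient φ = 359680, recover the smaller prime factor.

φ(n) = (p−1)(q−1) = n − (p+q) + 1, so p + q = 360883 − 359680 + 1 = 1204.
p and q are the roots of t² − 1204t + 360883 = 0.
Discriminant: 1204² − 4·360883 = 1449616 − 1443532 = 6084; √6084 = 78.
q = (1204 − 78)/2 = 563, p = (1204 + 78)/2 = 641.
Check: 563 · 641 = 360883.

563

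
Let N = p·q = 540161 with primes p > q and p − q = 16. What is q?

Since p = q + 16, we have 540161 = q(q + 16), so q² + 16q − 540161 = 0.
Discriminant: 16² + 4·540161 = 256 + 2160644 = 2160900; √2160900 = 1470.
q = (−16 + 1470)/2 = 727, and p = q + 16 = 743.
Check: 727 · 743 = 540161.

727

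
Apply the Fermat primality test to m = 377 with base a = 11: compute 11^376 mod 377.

11^1 ≡ 11 (mod 377)
11^2 ≡ 11^2 = 121 ≡ 121 (mod 377)
11^4 ≡ 121^2 = 14641 ≡ 315 (mod 377)
11^8 ≡ 315^2 = 99225 ≡ 74 (mod 377)
11^16 ≡ 74^2 = 5476 ≡ 198 (mod 377)
11^32 ≡ 198^2 = 39204 ≡ 373 (mod 377)
11^64 ≡ 373^2 = 139129 ≡ 16 (mod 377)
11^128 ≡ 16^2 = 256 ≡ 256 (mod 377)
11^256 ≡ 256^2 = 65536 ≡ 315 (mod 377)
376 = 256 + 64 + 32 + 16 + 8 in binary powers of 2.
So 11^376 ≡ 315 · 16 · 373 · 198 · 74 ≡ 81 (mod 377).
Since 81 ≠ 1, base 11 is a Fermat witness: 377 is composite.

81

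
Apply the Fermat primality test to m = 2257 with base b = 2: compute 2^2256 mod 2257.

2^1 ≡ 2 (mod 2257)
2^2 ≡ 2^2 = 4 ≡ 4 (mod 2257)
2^4 ≡ 4^2 = 16 ≡ 16 (mod 2257)
2^8 ≡ 16^2 = 256 ≡ 256 (mod 2257)
2^16 ≡ 256^2 = 65536 ≡ 83 (mod 2257)
2^32 ≡ 83^2 = 6889 ≡ 118 (mod 2257)
2^64 ≡ 118^2 = 13924 ≡ 382 (mod 2257)
2^128 ≡ 382^2 = 145924 ≡ 1476 (mod 2257)
2^256 ≡ 1476^2 = 2178576 ≡ 571 (mod 2257)
2^512 ≡ 571^2 = 326041 ≡ 1033 (mod 2257)
2^1024 ≡ 1033^2 = 1067089 ≡ 1785 (mod 2257)
2^2048 ≡ 1785^2 = 3186225 ≡ 1598 (mod 2257)
2256 = 2048 + 128 + 64 + 16 in binary powers of 2.
So 2^2256 ≡ 1598 · 1476 · 382 · 83 ≡ 2193 (mod 2257).
Since 2193 ≠ 1, base 2 is a Fermat witness: 2257 is composite.

2193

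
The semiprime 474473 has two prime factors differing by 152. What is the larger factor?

Since p = q + 152, we have 474473 = q(q + 152), so q² + 152q − 474473 = 0.
Discriminant: 152² + 4·474473 = 23104 + 1897892 = 1920996; √1920996 = 1386.
q = (−152 + 1386)/2 = 617, and p = q + 152 = 769.
Check: 617 · 769 = 474473.

769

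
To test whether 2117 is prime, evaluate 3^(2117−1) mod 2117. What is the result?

3^1 ≡ 3 (mod 2117)
3^2 ≡ 3^2 = 9 ≡ 9 (mod 2117)
3^4 ≡ 9^2 = 81 ≡ 81 (mod 2117)
3^8 ≡ 81^2 = 6561 ≡ 210 (mod 2117)
3^16 ≡ 210^2 = 44100 ≡ 1760 (mod 2117)
3^32 ≡ 1760^2 = 3097600 ≡ 429 (mod 2117)
3^64 ≡ 429^2 = 184041 ≡ 1979 (mod 2117)
3^128 ≡ 1979^2 = 3916441 ≡ 2108 (mod 2117)
3^256 ≡ 2108^2 = 4443664 ≡ 81 (mod 2117)
3^512 ≡ 81^2 = 6561 ≡ 210 (mod 2117)
3^1024 ≡ 210^2 = 44100 ≡ 1760 (mod 2117)
3^2048 ≡ 1760^2 = 3097600 ≡ 429 (mod 2117)
2116 = 2048 + 64 + 4 in binary powers of 2.
So 3^2116 ≡ 429 · 1979 · 81 ≡ 1760 (mod 2117).
Since 1760 ≠ 1, base 3 is a Fermat witness: 2117 is composite.

1760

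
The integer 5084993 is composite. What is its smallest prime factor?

79

5084993 is odd.
Digit sum 38, not divisible by 3.
Ends in 3: not divisible by 5.
7: 5084993 = 7·726427 + 4
11: 5084993 = 11·462272 + 1
13: 5084993 = 13·391153 + 4
17: 5084993 = 17·299117 + 4
19: 5084993 = 19·267631 + 4
23: 5084993 = 23·221086 + 15
29: 5084993 = 29·175344 + 17
31: 5084993 = 31·164032 + 1
37: 5084993 = 37·137432 + 9
41: 5084993 = 41·124024 + 9
43: 5084993 = 43·118255 + 28
47: 5084993 = 47·108191 + 16
53: 5084993 = 53·95943 + 14
59: 5084993 = 59·86186 + 19
61: 5084993 = 61·83360 + 33
67: 5084993 = 67·75895 + 28
71: 5084993 = 71·71619 + 44
73: 5084993 = 73·69657 + 32
79: 5084993 = 79·64367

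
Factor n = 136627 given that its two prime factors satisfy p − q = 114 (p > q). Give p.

Since p = q + 114, we have 136627 = q(q + 114), so q² + 114q − 136627 = 0.
Discriminant: 114² + 4·136627 = 12996 + 546508 = 559504; √559504 = 748.
q = (−114 + 748)/2 = 317, and p = q + 114 = 431.
Check: 317 · 431 = 136627.

431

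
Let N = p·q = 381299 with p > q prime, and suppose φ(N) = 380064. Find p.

φ(n) = (p−1)(q−1) = n − (p+q) + 1, so p + q = 381299 − 380064 + 1 = 1236.
p and q are the roots of t² − 1236t + 381299 = 0.
Discriminant: 1236² − 4·381299 = 1527696 − 1525196 = 2500; √2500 = 50.
q = (1236 − 50)/2 = 593, p = (1236 + 50)/2 = 643.
Check: 593 · 643 = 381299.

643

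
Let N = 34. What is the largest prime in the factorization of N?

17

34 = 2 · 17
17 is prime.
So 34 = 2 · 17; the largest prime factor is 17.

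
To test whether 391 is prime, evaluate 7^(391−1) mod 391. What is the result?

7^1 ≡ 7 (mod 391)
7^2 ≡ 7^2 = 49 ≡ 49 (mod 391)
7^4 ≡ 49^2 = 2401 ≡ 55 (mod 391)
7^8 ≡ 55^2 = 3025 ≡ 288 (mod 391)
7^16 ≡ 288^2 = 82944 ≡ 52 (mod 391)
7^32 ≡ 52^2 = 2704 ≡ 358 (mod 391)
7^64 ≡ 358^2 = 128164 ≡ 307 (mod 391)
7^128 ≡ 307^2 = 94249 ≡ 18 (mod 391)
7^256 ≡ 18^2 = 324 ≡ 324 (mod 391)
390 = 256 + 128 + 4 + 2 in binary powers of 2.
So 7^390 ≡ 324 · 18 · 55 · 49 ≡ 213 (mod 391).
Since 213 ≠ 1, base 7 is a Fermat witness: 391 is composite.

213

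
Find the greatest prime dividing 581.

83

581 = 7 · 83
83 is prime.
So 581 = 7 · 83; the largest prime factor is 83.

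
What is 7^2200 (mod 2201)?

955

7^1 ≡ 7 (mod 2201)
7^2 ≡ 7^2 = 49 ≡ 49 (mod 2201)
7^4 ≡ 49^2 = 2401 ≡ 200 (mod 2201)
7^8 ≡ 200^2 = 40000 ≡ 382 (mod 2201)
7^16 ≡ 382^2 = 145924 ≡ 658 (mod 2201)
7^32 ≡ 658^2 = 432964 ≡ 1568 (mod 2201)
7^64 ≡ 1568^2 = 2458624 ≡ 107 (mod 2201)
7^128 ≡ 107^2 = 11449 ≡ 444 (mod 2201)
7^256 ≡ 444^2 = 197136 ≡ 1247 (mod 2201)
7^512 ≡ 1247^2 = 1555009 ≡ 1103 (mod 2201)
7^1024 ≡ 1103^2 = 1216609 ≡ 1657 (mod 2201)
7^2048 ≡ 1657^2 = 2745649 ≡ 1002 (mod 2201)
2200 = 2048 + 128 + 16 + 8 in binary powers of 2.
So 7^2200 ≡ 1002 · 444 · 658 · 382 ≡ 955 (mod 2201).
Since 955 ≠ 1, base 7 is a Fermat witness: 2201 is composite.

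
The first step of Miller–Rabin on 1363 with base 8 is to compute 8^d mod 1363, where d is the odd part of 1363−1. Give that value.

943

1363 − 1 = 1362 = 2^1 · 681, so d = 681.
8^1 ≡ 8 (mod 1363)
8^2 ≡ 8^2 = 64 ≡ 64 (mod 1363)
8^4 ≡ 64^2 = 4096 ≡ 7 (mod 1363)
8^8 ≡ 7^2 = 49 ≡ 49 (mod 1363)
8^16 ≡ 49^2 = 2401 ≡ 1038 (mod 1363)
8^32 ≡ 1038^2 = 1077444 ≡ 674 (mod 1363)
8^64 ≡ 674^2 = 454276 ≡ 397 (mod 1363)
8^128 ≡ 397^2 = 157609 ≡ 864 (mod 1363)
8^256 ≡ 864^2 = 746496 ≡ 935 (mod 1363)
8^512 ≡ 935^2 = 874225 ≡ 542 (mod 1363)
681 = 512 + 128 + 32 + 8 + 1 in binary powers of 2.
So 8^681 ≡ 542 · 864 · 674 · 49 · 8 ≡ 943 (mod 1363).
Squaring chain: 943; never reaches −1, so base 8 is a Miller–Rabin witness that 1363 is composite.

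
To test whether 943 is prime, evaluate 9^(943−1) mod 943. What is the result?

901

9^1 ≡ 9 (mod 943)
9^2 ≡ 9^2 = 81 ≡ 81 (mod 943)
9^4 ≡ 81^2 = 6561 ≡ 903 (mod 943)
9^8 ≡ 903^2 = 815409 ≡ 657 (mod 943)
9^16 ≡ 657^2 = 431649 ≡ 698 (mod 943)
9^32 ≡ 698^2 = 487204 ≡ 616 (mod 943)
9^64 ≡ 616^2 = 379456 ≡ 370 (mod 943)
9^128 ≡ 370^2 = 136900 ≡ 165 (mod 943)
9^256 ≡ 165^2 = 27225 ≡ 821 (mod 943)
9^512 ≡ 821^2 = 674041 ≡ 739 (mod 943)
942 = 512 + 256 + 128 + 32 + 8 + 4 + 2 in binary powers of 2.
So 9^942 ≡ 739 · 821 · 165 · 616 · 657 · 903 · 81 ≡ 901 (mod 943).
Since 901 ≠ 1, base 9 is a Fermat witness: 943 is composite.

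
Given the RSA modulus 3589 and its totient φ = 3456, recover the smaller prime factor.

37

φ(n) = (p−1)(q−1) = n − (p+q) + 1, so p + q = 3589 − 3456 + 1 = 134.
p and q are the roots of t² − 134t + 3589 = 0.
Discriminant: 134² − 4·3589 = 17956 − 14356 = 3600; √3600 = 60.
q = (134 − 60)/2 = 37, p = (134 + 60)/2 = 97.
Check: 37 · 97 = 3589.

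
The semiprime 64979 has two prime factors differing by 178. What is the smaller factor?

Since p = q + 178, we have 64979 = q(q + 178), so q² + 178q − 64979 = 0.
Discriminant: 178² + 4·64979 = 31684 + 259916 = 291600; √291600 = 540.
q = (−178 + 540)/2 = 181, and p = q + 178 = 359.
Check: 181 · 359 = 64979.

181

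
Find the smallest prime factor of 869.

11

869 is odd.
Digit sum 23, not divisible by 3.
Ends in 9: not divisible by 5.
7: 869 = 7·124 + 1
11: 869 = 11·79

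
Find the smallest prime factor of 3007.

31

3007 is odd.
Digit sum 10, not divisible by 3.
Ends in 7: not divisible by 5.
7: 3007 = 7·429 + 4
11: 3007 = 11·273 + 4
13: 3007 = 13·231 + 4
17: 3007 = 17·176 + 15
19: 3007 = 19·158 + 5
23: 3007 = 23·130 + 17
29: 3007 = 29·103 + 20
31: 3007 = 31·97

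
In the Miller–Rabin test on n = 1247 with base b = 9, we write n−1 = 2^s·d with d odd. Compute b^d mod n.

1247 − 1 = 1246 = 2^1 · 623, so d = 623.
9^1 ≡ 9 (mod 1247)
9^2 ≡ 9^2 = 81 ≡ 81 (mod 1247)
9^4 ≡ 81^2 = 6561 ≡ 326 (mod 1247)
9^8 ≡ 326^2 = 106276 ≡ 281 (mod 1247)
9^16 ≡ 281^2 = 78961 ≡ 400 (mod 1247)
9^32 ≡ 400^2 = 160000 ≡ 384 (mod 1247)
9^64 ≡ 384^2 = 147456 ≡ 310 (mod 1247)
9^128 ≡ 310^2 = 96100 ≡ 81 (mod 1247)
9^256 ≡ 81^2 = 6561 ≡ 326 (mod 1247)
9^512 ≡ 326^2 = 106276 ≡ 281 (mod 1247)
623 = 512 + 64 + 32 + 8 + 4 + 2 + 1 in binary powers of 2.
So 9^623 ≡ 281 · 310 · 384 · 281 · 326 · 81 · 9 ≡ 608 (mod 1247).
Squaring chain: 608; never reaches −1, so base 9 is a Miller–Rabin witness that 1247 is composite.

608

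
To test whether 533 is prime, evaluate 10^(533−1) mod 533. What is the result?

10^1 ≡ 10 (mod 533)
10^2 ≡ 10^2 = 100 ≡ 100 (mod 533)
10^4 ≡ 100^2 = 10000 ≡ 406 (mod 533)
10^8 ≡ 406^2 = 164836 ≡ 139 (mod 533)
10^16 ≡ 139^2 = 19321 ≡ 133 (mod 533)
10^32 ≡ 133^2 = 17689 ≡ 100 (mod 533)
10^64 ≡ 100^2 = 10000 ≡ 406 (mod 533)
10^128 ≡ 406^2 = 164836 ≡ 139 (mod 533)
10^256 ≡ 139^2 = 19321 ≡ 133 (mod 533)
10^512 ≡ 133^2 = 17689 ≡ 100 (mod 533)
532 = 512 + 16 + 4 in binary powers of 2.
So 10^532 ≡ 100 · 133 · 406 ≡ 510 (mod 533).
Since 510 ≠ 1, base 10 is a Fermat witness: 533 is composite.

510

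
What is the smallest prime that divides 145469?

17

145469 is odd.
Digit sum 29, not divisible by 3.
Ends in 9: not divisible by 5.
7: 145469 = 7·20781 + 2
11: 145469 = 11·13224 + 5
13: 145469 = 13·11189 + 12
17: 145469 = 17·8557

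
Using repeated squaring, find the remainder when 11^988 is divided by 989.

11^1 ≡ 11 (mod 989)
11^2 ≡ 11^2 = 121 ≡ 121 (mod 989)
11^4 ≡ 121^2 = 14641 ≡ 795 (mod 989)
11^8 ≡ 795^2 = 632025 ≡ 54 (mod 989)
11^16 ≡ 54^2 = 2916 ≡ 938 (mod 989)
11^32 ≡ 938^2 = 879844 ≡ 623 (mod 989)
11^64 ≡ 623^2 = 388129 ≡ 441 (mod 989)
11^128 ≡ 441^2 = 194481 ≡ 637 (mod 989)
11^256 ≡ 637^2 = 405769 ≡ 279 (mod 989)
11^512 ≡ 279^2 = 77841 ≡ 699 (mod 989)
988 = 512 + 256 + 128 + 64 + 16 + 8 + 4 in binary powers of 2.
So 11^988 ≡ 699 · 279 · 637 · 441 · 938 · 54 · 795 ≡ 441 (mod 989).
Since 441 ≠ 1, base 11 is a Fermat witness: 989 is composite.

441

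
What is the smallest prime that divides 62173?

62173 is odd.
Digit sum 19, not divisible by 3.
Ends in 3: not divisible by 5.
7: 62173 = 7·8881 + 6
11: 62173 = 11·5652 + 1
13: 62173 = 13·4782 + 7
17: 62173 = 17·3657 + 4
19: 62173 = 19·3272 + 5
23: 62173 = 23·2703 + 4
29: 62173 = 29·2143 + 26
31: 62173 = 31·2005 + 18
37: 62173 = 37·1680 + 13
41: 62173 = 41·1516 + 17
43: 62173 = 43·1445 + 38
47: 62173 = 47·1322 + 39
53: 62173 = 53·1173 + 4
59: 62173 = 59·1053 + 46
61: 62173 = 61·1019 + 14
67: 62173 = 67·927 + 64
71: 62173 = 71·875 + 48
73: 62173 = 73·851 + 50
79: 62173 = 79·787

79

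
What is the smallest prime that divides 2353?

2353 is odd.
Digit sum 13, not divisible by 3.
Ends in 3: not divisible by 5.
7: 2353 = 7·336 + 1
11: 2353 = 11·213 + 10
13: 2353 = 13·181

13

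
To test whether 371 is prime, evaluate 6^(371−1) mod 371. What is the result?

6^1 ≡ 6 (mod 371)
6^2 ≡ 6^2 = 36 ≡ 36 (mod 371)
6^4 ≡ 36^2 = 1296 ≡ 183 (mod 371)
6^8 ≡ 183^2 = 33489 ≡ 99 (mod 371)
6^16 ≡ 99^2 = 9801 ≡ 155 (mod 371)
6^32 ≡ 155^2 = 24025 ≡ 281 (mod 371)
6^64 ≡ 281^2 = 78961 ≡ 309 (mod 371)
6^128 ≡ 309^2 = 95481 ≡ 134 (mod 371)
6^256 ≡ 134^2 = 17956 ≡ 148 (mod 371)
370 = 256 + 64 + 32 + 16 + 2 in binary powers of 2.
So 6^370 ≡ 148 · 309 · 281 · 155 · 36 ≡ 281 (mod 371).
Since 281 ≠ 1, base 6 is a Fermat witness: 371 is composite.

281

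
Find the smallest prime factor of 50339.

50339 is odd.
Digit sum 20, not divisible by 3.
Ends in 9: not divisible by 5.
7: 50339 = 7·7191 + 2
11: 50339 = 11·4576 + 3
13: 50339 = 13·3872 + 3
17: 50339 = 17·2961 + 2
19: 50339 = 19·2649 + 8
23: 50339 = 23·2188 + 15
29: 50339 = 29·1735 + 24
31: 50339 = 31·1623 + 26
37: 50339 = 37·1360 + 19
41: 50339 = 41·1227 + 32
43: 50339 = 43·1170 + 29
47: 50339 = 47·1071 + 2
53: 50339 = 53·949 + 42
59: 50339 = 59·853 + 12
61: 50339 = 61·825 + 14
67: 50339 = 67·751 + 22
71: 50339 = 71·709

71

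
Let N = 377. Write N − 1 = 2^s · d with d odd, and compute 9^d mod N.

377 − 1 = 376 = 2^3 · 47, so d = 47.
9^1 ≡ 9 (mod 377)
9^2 ≡ 9^2 = 81 ≡ 81 (mod 377)
9^4 ≡ 81^2 = 6561 ≡ 152 (mod 377)
9^8 ≡ 152^2 = 23104 ≡ 107 (mod 377)
9^16 ≡ 107^2 = 11449 ≡ 139 (mod 377)
9^32 ≡ 139^2 = 19321 ≡ 94 (mod 377)
47 = 32 + 8 + 4 + 2 + 1 in binary powers of 2.
So 9^47 ≡ 94 · 107 · 152 · 81 · 9 ≡ 237 (mod 377).
Squaring chain: 237 → 373 → 16; never reaches −1, so base 9 is a Miller–Rabin witness that 377 is composite.

237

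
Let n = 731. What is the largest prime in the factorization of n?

43

731 = 17 · 43
43 is prime.
So 731 = 17 · 43; the largest prime factor is 43.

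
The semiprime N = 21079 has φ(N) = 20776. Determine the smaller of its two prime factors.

107

φ(n) = (p−1)(q−1) = n − (p+q) + 1, so p + q = 21079 − 20776 + 1 = 304.
p and q are the roots of t² − 304t + 21079 = 0.
Discriminant: 304² − 4·21079 = 92416 − 84316 = 8100; √8100 = 90.
q = (304 − 90)/2 = 107, p = (304 + 90)/2 = 197.
Check: 107 · 197 = 21079.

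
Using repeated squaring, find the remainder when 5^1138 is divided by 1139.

5^1 ≡ 5 (mod 1139)
5^2 ≡ 5^2 = 25 ≡ 25 (mod 1139)
5^4 ≡ 25^2 = 625 ≡ 625 (mod 1139)
5^8 ≡ 625^2 = 390625 ≡ 1087 (mod 1139)
5^16 ≡ 1087^2 = 1181569 ≡ 426 (mod 1139)
5^32 ≡ 426^2 = 181476 ≡ 375 (mod 1139)
5^64 ≡ 375^2 = 140625 ≡ 528 (mod 1139)
5^128 ≡ 528^2 = 278784 ≡ 868 (mod 1139)
5^256 ≡ 868^2 = 753424 ≡ 545 (mod 1139)
5^512 ≡ 545^2 = 297025 ≡ 885 (mod 1139)
5^1024 ≡ 885^2 = 783225 ≡ 732 (mod 1139)
1138 = 1024 + 64 + 32 + 16 + 2 in binary powers of 2.
So 5^1138 ≡ 732 · 528 · 375 · 426 · 25 ≡ 1096 (mod 1139).
Since 1096 ≠ 1, base 5 is a Fermat witness: 1139 is composite.

1096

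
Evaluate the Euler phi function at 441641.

419328

Factor: 441641 = 29 · 97 · 157.
φ(441641) = (29−1) · (97−1) · (157−1) = 28 · 96 · 156 = 419328.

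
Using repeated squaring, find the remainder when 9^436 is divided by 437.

9^1 ≡ 9 (mod 437)
9^2 ≡ 9^2 = 81 ≡ 81 (mod 437)
9^4 ≡ 81^2 = 6561 ≡ 6 (mod 437)
9^8 ≡ 6^2 = 36 ≡ 36 (mod 437)
9^16 ≡ 36^2 = 1296 ≡ 422 (mod 437)
9^32 ≡ 422^2 = 178084 ≡ 225 (mod 437)
9^64 ≡ 225^2 = 50625 ≡ 370 (mod 437)
9^128 ≡ 370^2 = 136900 ≡ 119 (mod 437)
9^256 ≡ 119^2 = 14161 ≡ 177 (mod 437)
436 = 256 + 128 + 32 + 16 + 4 in binary powers of 2.
So 9^436 ≡ 177 · 119 · 225 · 422 · 6 ≡ 234 (mod 437).
Since 234 ≠ 1, base 9 is a Fermat witness: 437 is composite.

234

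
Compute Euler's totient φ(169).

Factor: 169 = 13^2.
φ(169) = 13^1·(13−1) = 156.

156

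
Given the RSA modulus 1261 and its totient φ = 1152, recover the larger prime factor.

97

φ(n) = (p−1)(q−1) = n − (p+q) + 1, so p + q = 1261 − 1152 + 1 = 110.
p and q are the roots of t² − 110t + 1261 = 0.
Discriminant: 110² − 4·1261 = 12100 − 5044 = 7056; √7056 = 84.
q = (110 − 84)/2 = 13, p = (110 + 84)/2 = 97.
Check: 13 · 97 = 1261.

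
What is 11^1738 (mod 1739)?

1062

11^1 ≡ 11 (mod 1739)
11^2 ≡ 11^2 = 121 ≡ 121 (mod 1739)
11^4 ≡ 121^2 = 14641 ≡ 729 (mod 1739)
11^8 ≡ 729^2 = 531441 ≡ 1046 (mod 1739)
11^16 ≡ 1046^2 = 1094116 ≡ 285 (mod 1739)
11^32 ≡ 285^2 = 81225 ≡ 1231 (mod 1739)
11^64 ≡ 1231^2 = 1515361 ≡ 692 (mod 1739)
11^128 ≡ 692^2 = 478864 ≡ 639 (mod 1739)
11^256 ≡ 639^2 = 408321 ≡ 1395 (mod 1739)
11^512 ≡ 1395^2 = 1946025 ≡ 84 (mod 1739)
11^1024 ≡ 84^2 = 7056 ≡ 100 (mod 1739)
1738 = 1024 + 512 + 128 + 64 + 8 + 2 in binary powers of 2.
So 11^1738 ≡ 100 · 84 · 639 · 692 · 1046 · 121 ≡ 1062 (mod 1739).
Since 1062 ≠ 1, base 11 is a Fermat witness: 1739 is composite.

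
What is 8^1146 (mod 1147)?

8^1 ≡ 8 (mod 1147)
8^2 ≡ 8^2 = 64 ≡ 64 (mod 1147)
8^4 ≡ 64^2 = 4096 ≡ 655 (mod 1147)
8^8 ≡ 655^2 = 429025 ≡ 47 (mod 1147)
8^16 ≡ 47^2 = 2209 ≡ 1062 (mod 1147)
8^32 ≡ 1062^2 = 1127844 ≡ 343 (mod 1147)
8^64 ≡ 343^2 = 117649 ≡ 655 (mod 1147)
8^128 ≡ 655^2 = 429025 ≡ 47 (mod 1147)
8^256 ≡ 47^2 = 2209 ≡ 1062 (mod 1147)
8^512 ≡ 1062^2 = 1127844 ≡ 343 (mod 1147)
8^1024 ≡ 343^2 = 117649 ≡ 655 (mod 1147)
1146 = 1024 + 64 + 32 + 16 + 8 + 2 in binary powers of 2.
So 8^1146 ≡ 655 · 655 · 343 · 1062 · 47 · 64 ≡ 628 (mod 1147).
Since 628 ≠ 1, base 8 is a Fermat witness: 1147 is composite.

628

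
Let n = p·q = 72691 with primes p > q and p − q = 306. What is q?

157

Since p = q + 306, we have 72691 = q(q + 306), so q² + 306q − 72691 = 0.
Discriminant: 306² + 4·72691 = 93636 + 290764 = 384400; √384400 = 620.
q = (−306 + 620)/2 = 157, and p = q + 306 = 463.
Check: 157 · 463 = 72691.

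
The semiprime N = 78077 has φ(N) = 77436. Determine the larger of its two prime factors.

479

φ(n) = (p−1)(q−1) = n − (p+q) + 1, so p + q = 78077 − 77436 + 1 = 642.
p and q are the roots of t² − 642t + 78077 = 0.
Discriminant: 642² − 4·78077 = 412164 − 312308 = 99856; √99856 = 316.
q = (642 − 316)/2 = 163, p = (642 + 316)/2 = 479.
Check: 163 · 479 = 78077.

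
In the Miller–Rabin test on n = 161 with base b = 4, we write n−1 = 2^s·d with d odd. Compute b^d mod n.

161 − 1 = 160 = 2^5 · 5, so d = 5.
4^1 ≡ 4 (mod 161)
4^2 ≡ 4^2 = 16 ≡ 16 (mod 161)
4^4 ≡ 16^2 = 256 ≡ 95 (mod 161)
5 = 4 + 1 in binary powers of 2.
So 4^5 ≡ 95 · 4 ≡ 58 (mod 161).
Squaring chain: 58 → 144 → 128 → 123 → 156; never reaches −1, so base 4 is a Miller–Rabin witness that 161 is composite.

58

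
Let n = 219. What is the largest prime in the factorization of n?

73

219 = 3 · 73
73 is prime.
So 219 = 3 · 73; the largest prime factor is 73.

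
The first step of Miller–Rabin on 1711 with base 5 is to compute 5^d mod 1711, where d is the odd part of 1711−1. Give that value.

1711 − 1 = 1710 = 2^1 · 855, so d = 855.
5^1 ≡ 5 (mod 1711)
5^2 ≡ 5^2 = 25 ≡ 25 (mod 1711)
5^4 ≡ 25^2 = 625 ≡ 625 (mod 1711)
5^8 ≡ 625^2 = 390625 ≡ 517 (mod 1711)
5^16 ≡ 517^2 = 267289 ≡ 373 (mod 1711)
5^32 ≡ 373^2 = 139129 ≡ 538 (mod 1711)
5^64 ≡ 538^2 = 289444 ≡ 285 (mod 1711)
5^128 ≡ 285^2 = 81225 ≡ 808 (mod 1711)
5^256 ≡ 808^2 = 652864 ≡ 973 (mod 1711)
5^512 ≡ 973^2 = 946729 ≡ 546 (mod 1711)
855 = 512 + 256 + 64 + 16 + 4 + 2 + 1 in binary powers of 2.
So 5^855 ≡ 546 · 973 · 285 · 373 · 625 · 25 · 5 ≡ 730 (mod 1711).
Squaring chain: 730; never reaches −1, so base 5 is a Miller–Rabin witness that 1711 is composite.

730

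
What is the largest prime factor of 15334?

15334 = 2 · 7667
7667 = 11 · 697
697 = 17 · 41
41 is prime.
So 15334 = 2 · 11 · 17 · 41; the largest prime factor is 41.

41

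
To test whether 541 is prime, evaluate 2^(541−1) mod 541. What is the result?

1

2^1 ≡ 2 (mod 541)
2^2 ≡ 2^2 = 4 ≡ 4 (mod 541)
2^4 ≡ 4^2 = 16 ≡ 16 (mod 541)
2^8 ≡ 16^2 = 256 ≡ 256 (mod 541)
2^16 ≡ 256^2 = 65536 ≡ 75 (mod 541)
2^32 ≡ 75^2 = 5625 ≡ 215 (mod 541)
2^64 ≡ 215^2 = 46225 ≡ 240 (mod 541)
2^128 ≡ 240^2 = 57600 ≡ 254 (mod 541)
2^256 ≡ 254^2 = 64516 ≡ 137 (mod 541)
2^512 ≡ 137^2 = 18769 ≡ 375 (mod 541)
540 = 512 + 16 + 8 + 4 in binary powers of 2.
So 2^540 ≡ 375 · 75 · 256 · 16 ≡ 1 (mod 541).
Since the result is 1, base 2 gives no evidence that 541 is composite.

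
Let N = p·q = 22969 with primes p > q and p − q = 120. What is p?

Since p = q + 120, we have 22969 = q(q + 120), so q² + 120q − 22969 = 0.
Discriminant: 120² + 4·22969 = 14400 + 91876 = 106276; √106276 = 326.
q = (−120 + 326)/2 = 103, and p = q + 120 = 223.
Check: 103 · 223 = 22969.

223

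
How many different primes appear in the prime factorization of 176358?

6

176358 = 2 · 88179
88179 = 3 · 29393
29393 = 7 · 4199
4199 = 13 · 323
323 = 17 · 19
176358 = 2 · 3 · 7 · 13 · 17 · 19, which has 6 distinct prime factors.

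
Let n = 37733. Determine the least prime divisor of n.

37733 is odd.
Digit sum 23, not divisible by 3.
Ends in 3: not divisible by 5.
7: 37733 = 7·5390 + 3
11: 37733 = 11·3430 + 3
13: 37733 = 13·2902 + 7
17: 37733 = 17·2219 + 10
19: 37733 = 19·1985 + 18
23: 37733 = 23·1640 + 13
29: 37733 = 29·1301 + 4
31: 37733 = 31·1217 + 6
37: 37733 = 37·1019 + 30
41: 37733 = 41·920 + 13
43: 37733 = 43·877 + 22
47: 37733 = 47·802 + 39
53: 37733 = 53·711 + 50
59: 37733 = 59·639 + 32
61: 37733 = 61·618 + 35
67: 37733 = 67·563 + 12
71: 37733 = 71·531 + 32
73: 37733 = 73·516 + 65
79: 37733 = 79·477 + 50
83: 37733 = 83·454 + 51
89: 37733 = 89·423 + 86
97: 37733 = 97·389

97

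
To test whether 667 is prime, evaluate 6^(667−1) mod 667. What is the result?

6^1 ≡ 6 (mod 667)
6^2 ≡ 6^2 = 36 ≡ 36 (mod 667)
6^4 ≡ 36^2 = 1296 ≡ 629 (mod 667)
6^8 ≡ 629^2 = 395641 ≡ 110 (mod 667)
6^16 ≡ 110^2 = 12100 ≡ 94 (mod 667)
6^32 ≡ 94^2 = 8836 ≡ 165 (mod 667)
6^64 ≡ 165^2 = 27225 ≡ 545 (mod 667)
6^128 ≡ 545^2 = 297025 ≡ 210 (mod 667)
6^256 ≡ 210^2 = 44100 ≡ 78 (mod 667)
6^512 ≡ 78^2 = 6084 ≡ 81 (mod 667)
666 = 512 + 128 + 16 + 8 + 2 in binary powers of 2.
So 6^666 ≡ 81 · 210 · 94 · 110 · 36 ≡ 81 (mod 667).
Since 81 ≠ 1, base 6 is a Fermat witness: 667 is composite.

81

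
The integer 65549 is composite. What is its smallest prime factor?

11

65549 is odd.
Digit sum 29, not divisible by 3.
Ends in 9: not divisible by 5.
7: 65549 = 7·9364 + 1
11: 65549 = 11·5959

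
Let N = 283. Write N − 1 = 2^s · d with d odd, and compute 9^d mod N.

1

283 − 1 = 282 = 2^1 · 141, so d = 141.
9^1 ≡ 9 (mod 283)
9^2 ≡ 9^2 = 81 ≡ 81 (mod 283)
9^4 ≡ 81^2 = 6561 ≡ 52 (mod 283)
9^8 ≡ 52^2 = 2704 ≡ 157 (mod 283)
9^16 ≡ 157^2 = 24649 ≡ 28 (mod 283)
9^32 ≡ 28^2 = 784 ≡ 218 (mod 283)
9^64 ≡ 218^2 = 47524 ≡ 263 (mod 283)
9^128 ≡ 263^2 = 69169 ≡ 117 (mod 283)
141 = 128 + 8 + 4 + 1 in binary powers of 2.
So 9^141 ≡ 117 · 157 · 52 · 9 ≡ 1 (mod 283).
Since 9^d ≡ 1 (mod 283), base 9 does not prove 283 composite.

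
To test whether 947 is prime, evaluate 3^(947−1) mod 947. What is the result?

3^1 ≡ 3 (mod 947)
3^2 ≡ 3^2 = 9 ≡ 9 (mod 947)
3^4 ≡ 9^2 = 81 ≡ 81 (mod 947)
3^8 ≡ 81^2 = 6561 ≡ 879 (mod 947)
3^16 ≡ 879^2 = 772641 ≡ 836 (mod 947)
3^32 ≡ 836^2 = 698896 ≡ 10 (mod 947)
3^64 ≡ 10^2 = 100 ≡ 100 (mod 947)
3^128 ≡ 100^2 = 10000 ≡ 530 (mod 947)
3^256 ≡ 530^2 = 280900 ≡ 588 (mod 947)
3^512 ≡ 588^2 = 345744 ≡ 89 (mod 947)
946 = 512 + 256 + 128 + 32 + 16 + 2 in binary powers of 2.
So 3^946 ≡ 89 · 588 · 530 · 10 · 836 · 9 ≡ 1 (mod 947).
Since the result is 1, base 3 gives no evidence that 947 is composite.

1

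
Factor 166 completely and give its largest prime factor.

83

166 = 2 · 83
83 is prime.
So 166 = 2 · 83; the largest prime factor is 83.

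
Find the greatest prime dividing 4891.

4891 = 67 · 73
73 is prime.
So 4891 = 67 · 73; the largest prime factor is 73.

73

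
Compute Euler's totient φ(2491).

Factor: 2491 = 47 · 53.
φ(2491) = (47−1) · (53−1) = 46 · 52 = 2392.

2392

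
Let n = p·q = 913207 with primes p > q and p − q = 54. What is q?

Since p = q + 54, we have 913207 = q(q + 54), so q² + 54q − 913207 = 0.
Discriminant: 54² + 4·913207 = 2916 + 3652828 = 3655744; √3655744 = 1912.
q = (−54 + 1912)/2 = 929, and p = q + 54 = 983.
Check: 929 · 983 = 913207.

929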